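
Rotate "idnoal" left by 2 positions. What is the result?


Input: "idnoal", rotate left by 2
First 2 characters: "id"
Remaining characters: "noal"
Concatenate remaining + first: "noal" + "id" = "noalid"

noalid


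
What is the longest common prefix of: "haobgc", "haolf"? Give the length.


Words: haobgc, haolf
  Position 0: all 'h' => match
  Position 1: all 'a' => match
  Position 2: all 'o' => match
  Position 3: ('b', 'l') => mismatch, stop
LCP = "hao" (length 3)

3


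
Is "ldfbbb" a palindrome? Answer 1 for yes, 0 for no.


Input: ldfbbb
Reversed: bbbfdl
  Compare pos 0 ('l') with pos 5 ('b'): MISMATCH
  Compare pos 1 ('d') with pos 4 ('b'): MISMATCH
  Compare pos 2 ('f') with pos 3 ('b'): MISMATCH
Result: not a palindrome

0


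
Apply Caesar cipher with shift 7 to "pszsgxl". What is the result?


Caesar cipher: shift "pszsgxl" by 7
  'p' (pos 15) + 7 = pos 22 = 'w'
  's' (pos 18) + 7 = pos 25 = 'z'
  'z' (pos 25) + 7 = pos 6 = 'g'
  's' (pos 18) + 7 = pos 25 = 'z'
  'g' (pos 6) + 7 = pos 13 = 'n'
  'x' (pos 23) + 7 = pos 4 = 'e'
  'l' (pos 11) + 7 = pos 18 = 's'
Result: wzgznes

wzgznes


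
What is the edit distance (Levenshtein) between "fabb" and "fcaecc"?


Computing edit distance: "fabb" -> "fcaecc"
DP table:
           f    c    a    e    c    c
      0    1    2    3    4    5    6
  f   1    0    1    2    3    4    5
  a   2    1    1    1    2    3    4
  b   3    2    2    2    2    3    4
  b   4    3    3    3    3    3    4
Edit distance = dp[4][6] = 4

4


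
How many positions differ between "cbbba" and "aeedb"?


Comparing "cbbba" and "aeedb" position by position:
  Position 0: 'c' vs 'a' => DIFFER
  Position 1: 'b' vs 'e' => DIFFER
  Position 2: 'b' vs 'e' => DIFFER
  Position 3: 'b' vs 'd' => DIFFER
  Position 4: 'a' vs 'b' => DIFFER
Positions that differ: 5

5


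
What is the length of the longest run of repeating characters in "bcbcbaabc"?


Input: "bcbcbaabc"
Scanning for longest run:
  Position 1 ('c'): new char, reset run to 1
  Position 2 ('b'): new char, reset run to 1
  Position 3 ('c'): new char, reset run to 1
  Position 4 ('b'): new char, reset run to 1
  Position 5 ('a'): new char, reset run to 1
  Position 6 ('a'): continues run of 'a', length=2
  Position 7 ('b'): new char, reset run to 1
  Position 8 ('c'): new char, reset run to 1
Longest run: 'a' with length 2

2


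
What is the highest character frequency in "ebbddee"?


Input: ebbddee
Character counts:
  'b': 2
  'd': 2
  'e': 3
Maximum frequency: 3

3


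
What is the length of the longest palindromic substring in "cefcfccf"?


Input: "cefcfccf"
Checking substrings for palindromes:
  [4:8] "fccf" (len 4) => palindrome
  [2:5] "fcf" (len 3) => palindrome
  [3:6] "cfc" (len 3) => palindrome
  [5:7] "cc" (len 2) => palindrome
Longest palindromic substring: "fccf" with length 4

4


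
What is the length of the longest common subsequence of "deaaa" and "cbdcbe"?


LCS of "deaaa" and "cbdcbe"
DP table:
           c    b    d    c    b    e
      0    0    0    0    0    0    0
  d   0    0    0    1    1    1    1
  e   0    0    0    1    1    1    2
  a   0    0    0    1    1    1    2
  a   0    0    0    1    1    1    2
  a   0    0    0    1    1    1    2
LCS length = dp[5][6] = 2

2


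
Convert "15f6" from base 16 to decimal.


Input: "15f6" in base 16
Positional expansion:
  Digit '1' (value 1) x 16^3 = 4096
  Digit '5' (value 5) x 16^2 = 1280
  Digit 'f' (value 15) x 16^1 = 240
  Digit '6' (value 6) x 16^0 = 6
Sum = 5622

5622


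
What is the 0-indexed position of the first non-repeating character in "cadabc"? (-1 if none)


Input: cadabc
Character frequencies:
  'a': 2
  'b': 1
  'c': 2
  'd': 1
Scanning left to right for freq == 1:
  Position 0 ('c'): freq=2, skip
  Position 1 ('a'): freq=2, skip
  Position 2 ('d'): unique! => answer = 2

2


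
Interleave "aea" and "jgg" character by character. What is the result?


Interleaving "aea" and "jgg":
  Position 0: 'a' from first, 'j' from second => "aj"
  Position 1: 'e' from first, 'g' from second => "eg"
  Position 2: 'a' from first, 'g' from second => "ag"
Result: ajegag

ajegag


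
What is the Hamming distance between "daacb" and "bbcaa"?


Comparing "daacb" and "bbcaa" position by position:
  Position 0: 'd' vs 'b' => differ
  Position 1: 'a' vs 'b' => differ
  Position 2: 'a' vs 'c' => differ
  Position 3: 'c' vs 'a' => differ
  Position 4: 'b' vs 'a' => differ
Total differences (Hamming distance): 5

5


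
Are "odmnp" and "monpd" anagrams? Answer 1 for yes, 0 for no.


Strings: "odmnp", "monpd"
Sorted first:  dmnop
Sorted second: dmnop
Sorted forms match => anagrams

1


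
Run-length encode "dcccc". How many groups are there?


Input: dcccc
Scanning for consecutive runs:
  Group 1: 'd' x 1 (positions 0-0)
  Group 2: 'c' x 4 (positions 1-4)
Total groups: 2

2


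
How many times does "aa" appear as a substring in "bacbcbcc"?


Searching for "aa" in "bacbcbcc"
Scanning each position:
  Position 0: "ba" => no
  Position 1: "ac" => no
  Position 2: "cb" => no
  Position 3: "bc" => no
  Position 4: "cb" => no
  Position 5: "bc" => no
  Position 6: "cc" => no
Total occurrences: 0

0


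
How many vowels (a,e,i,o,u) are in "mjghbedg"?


Input: mjghbedg
Checking each character:
  'm' at position 0: consonant
  'j' at position 1: consonant
  'g' at position 2: consonant
  'h' at position 3: consonant
  'b' at position 4: consonant
  'e' at position 5: vowel (running total: 1)
  'd' at position 6: consonant
  'g' at position 7: consonant
Total vowels: 1

1


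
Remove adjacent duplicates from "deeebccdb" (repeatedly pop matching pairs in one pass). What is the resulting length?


Input: deeebccdb
Stack-based adjacent duplicate removal:
  Read 'd': push. Stack: d
  Read 'e': push. Stack: de
  Read 'e': matches stack top 'e' => pop. Stack: d
  Read 'e': push. Stack: de
  Read 'b': push. Stack: deb
  Read 'c': push. Stack: debc
  Read 'c': matches stack top 'c' => pop. Stack: deb
  Read 'd': push. Stack: debd
  Read 'b': push. Stack: debdb
Final stack: "debdb" (length 5)

5


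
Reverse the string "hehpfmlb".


Input: hehpfmlb
Reading characters right to left:
  Position 7: 'b'
  Position 6: 'l'
  Position 5: 'm'
  Position 4: 'f'
  Position 3: 'p'
  Position 2: 'h'
  Position 1: 'e'
  Position 0: 'h'
Reversed: blmfpheh

blmfpheh


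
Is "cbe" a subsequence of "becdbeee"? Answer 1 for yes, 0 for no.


Check if "cbe" is a subsequence of "becdbeee"
Greedy scan:
  Position 0 ('b'): no match needed
  Position 1 ('e'): no match needed
  Position 2 ('c'): matches sub[0] = 'c'
  Position 3 ('d'): no match needed
  Position 4 ('b'): matches sub[1] = 'b'
  Position 5 ('e'): matches sub[2] = 'e'
  Position 6 ('e'): no match needed
  Position 7 ('e'): no match needed
All 3 characters matched => is a subsequence

1


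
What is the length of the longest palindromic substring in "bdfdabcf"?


Input: "bdfdabcf"
Checking substrings for palindromes:
  [1:4] "dfd" (len 3) => palindrome
Longest palindromic substring: "dfd" with length 3

3


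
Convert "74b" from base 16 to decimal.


Input: "74b" in base 16
Positional expansion:
  Digit '7' (value 7) x 16^2 = 1792
  Digit '4' (value 4) x 16^1 = 64
  Digit 'b' (value 11) x 16^0 = 11
Sum = 1867

1867


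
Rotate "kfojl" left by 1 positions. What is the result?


Input: "kfojl", rotate left by 1
First 1 characters: "k"
Remaining characters: "fojl"
Concatenate remaining + first: "fojl" + "k" = "fojlk"

fojlk


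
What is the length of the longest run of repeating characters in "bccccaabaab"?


Input: "bccccaabaab"
Scanning for longest run:
  Position 1 ('c'): new char, reset run to 1
  Position 2 ('c'): continues run of 'c', length=2
  Position 3 ('c'): continues run of 'c', length=3
  Position 4 ('c'): continues run of 'c', length=4
  Position 5 ('a'): new char, reset run to 1
  Position 6 ('a'): continues run of 'a', length=2
  Position 7 ('b'): new char, reset run to 1
  Position 8 ('a'): new char, reset run to 1
  Position 9 ('a'): continues run of 'a', length=2
  Position 10 ('b'): new char, reset run to 1
Longest run: 'c' with length 4

4


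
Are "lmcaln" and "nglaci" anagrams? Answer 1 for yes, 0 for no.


Strings: "lmcaln", "nglaci"
Sorted first:  acllmn
Sorted second: acgiln
Differ at position 2: 'l' vs 'g' => not anagrams

0


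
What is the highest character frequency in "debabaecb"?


Input: debabaecb
Character counts:
  'a': 2
  'b': 3
  'c': 1
  'd': 1
  'e': 2
Maximum frequency: 3

3


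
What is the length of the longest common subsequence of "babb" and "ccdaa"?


LCS of "babb" and "ccdaa"
DP table:
           c    c    d    a    a
      0    0    0    0    0    0
  b   0    0    0    0    0    0
  a   0    0    0    0    1    1
  b   0    0    0    0    1    1
  b   0    0    0    0    1    1
LCS length = dp[4][5] = 1

1


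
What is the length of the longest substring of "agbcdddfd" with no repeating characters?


Input: "agbcdddfd"
Sliding window (track last position of each char):
  Position 0 ('a'): window [0,0] length 1 -- new best
  Position 1 ('g'): window [0,1] length 2 -- new best
  Position 2 ('b'): window [0,2] length 3 -- new best
  Position 3 ('c'): window [0,3] length 4 -- new best
  Position 4 ('d'): window [0,4] length 5 -- new best
  Position 5 ('d'): repeat (last at 4), move window start to 5
  Position 5 ('d'): window [5,5] length 1
  Position 6 ('d'): repeat (last at 5), move window start to 6
  Position 6 ('d'): window [6,6] length 1
  Position 7 ('f'): window [6,7] length 2
  Position 8 ('d'): repeat (last at 6), move window start to 7
  Position 8 ('d'): window [7,8] length 2
Longest substring with no repeats: "agbcd" with length 5

5


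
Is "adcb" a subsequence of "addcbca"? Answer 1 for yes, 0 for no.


Check if "adcb" is a subsequence of "addcbca"
Greedy scan:
  Position 0 ('a'): matches sub[0] = 'a'
  Position 1 ('d'): matches sub[1] = 'd'
  Position 2 ('d'): no match needed
  Position 3 ('c'): matches sub[2] = 'c'
  Position 4 ('b'): matches sub[3] = 'b'
  Position 5 ('c'): no match needed
  Position 6 ('a'): no match needed
All 4 characters matched => is a subsequence

1


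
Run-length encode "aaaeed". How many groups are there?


Input: aaaeed
Scanning for consecutive runs:
  Group 1: 'a' x 3 (positions 0-2)
  Group 2: 'e' x 2 (positions 3-4)
  Group 3: 'd' x 1 (positions 5-5)
Total groups: 3

3


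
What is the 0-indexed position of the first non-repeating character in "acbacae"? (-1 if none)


Input: acbacae
Character frequencies:
  'a': 3
  'b': 1
  'c': 2
  'e': 1
Scanning left to right for freq == 1:
  Position 0 ('a'): freq=3, skip
  Position 1 ('c'): freq=2, skip
  Position 2 ('b'): unique! => answer = 2

2


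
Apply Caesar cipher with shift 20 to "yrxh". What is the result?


Caesar cipher: shift "yrxh" by 20
  'y' (pos 24) + 20 = pos 18 = 's'
  'r' (pos 17) + 20 = pos 11 = 'l'
  'x' (pos 23) + 20 = pos 17 = 'r'
  'h' (pos 7) + 20 = pos 1 = 'b'
Result: slrb

slrb


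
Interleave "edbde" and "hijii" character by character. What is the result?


Interleaving "edbde" and "hijii":
  Position 0: 'e' from first, 'h' from second => "eh"
  Position 1: 'd' from first, 'i' from second => "di"
  Position 2: 'b' from first, 'j' from second => "bj"
  Position 3: 'd' from first, 'i' from second => "di"
  Position 4: 'e' from first, 'i' from second => "ei"
Result: ehdibjdiei

ehdibjdiei


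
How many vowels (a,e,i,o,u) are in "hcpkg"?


Input: hcpkg
Checking each character:
  'h' at position 0: consonant
  'c' at position 1: consonant
  'p' at position 2: consonant
  'k' at position 3: consonant
  'g' at position 4: consonant
Total vowels: 0

0


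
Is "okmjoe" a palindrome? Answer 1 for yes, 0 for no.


Input: okmjoe
Reversed: eojmko
  Compare pos 0 ('o') with pos 5 ('e'): MISMATCH
  Compare pos 1 ('k') with pos 4 ('o'): MISMATCH
  Compare pos 2 ('m') with pos 3 ('j'): MISMATCH
Result: not a palindrome

0


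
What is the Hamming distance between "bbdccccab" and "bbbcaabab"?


Comparing "bbdccccab" and "bbbcaabab" position by position:
  Position 0: 'b' vs 'b' => same
  Position 1: 'b' vs 'b' => same
  Position 2: 'd' vs 'b' => differ
  Position 3: 'c' vs 'c' => same
  Position 4: 'c' vs 'a' => differ
  Position 5: 'c' vs 'a' => differ
  Position 6: 'c' vs 'b' => differ
  Position 7: 'a' vs 'a' => same
  Position 8: 'b' vs 'b' => same
Total differences (Hamming distance): 4

4


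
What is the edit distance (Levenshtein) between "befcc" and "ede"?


Computing edit distance: "befcc" -> "ede"
DP table:
           e    d    e
      0    1    2    3
  b   1    1    2    3
  e   2    1    2    2
  f   3    2    2    3
  c   4    3    3    3
  c   5    4    4    4
Edit distance = dp[5][3] = 4

4


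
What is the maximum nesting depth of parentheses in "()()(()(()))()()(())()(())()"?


Input: "()()(()(()))()()(())()(())()"
Tracking depth:
  Position 0 '(': depth becomes 1
  Position 1 ')': depth becomes 0
  Position 2 '(': depth becomes 1
  Position 3 ')': depth becomes 0
  Position 4 '(': depth becomes 1
  Position 5 '(': depth becomes 2
  Position 6 ')': depth becomes 1
  Position 7 '(': depth becomes 2
  Position 8 '(': depth becomes 3
  Position 9 ')': depth becomes 2
  Position 10 ')': depth becomes 1
  Position 11 ')': depth becomes 0
  Position 12 '(': depth becomes 1
  Position 13 ')': depth becomes 0
  Position 14 '(': depth becomes 1
  Position 15 ')': depth becomes 0
  Position 16 '(': depth becomes 1
  Position 17 '(': depth becomes 2
  Position 18 ')': depth becomes 1
  Position 19 ')': depth becomes 0
  Position 20 '(': depth becomes 1
  Position 21 ')': depth becomes 0
  Position 22 '(': depth becomes 1
  Position 23 '(': depth becomes 2
  Position 24 ')': depth becomes 1
  Position 25 ')': depth becomes 0
  Position 26 '(': depth becomes 1
  Position 27 ')': depth becomes 0
Maximum depth reached: 3

3


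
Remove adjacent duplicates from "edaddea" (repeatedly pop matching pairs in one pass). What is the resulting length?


Input: edaddea
Stack-based adjacent duplicate removal:
  Read 'e': push. Stack: e
  Read 'd': push. Stack: ed
  Read 'a': push. Stack: eda
  Read 'd': push. Stack: edad
  Read 'd': matches stack top 'd' => pop. Stack: eda
  Read 'e': push. Stack: edae
  Read 'a': push. Stack: edaea
Final stack: "edaea" (length 5)

5


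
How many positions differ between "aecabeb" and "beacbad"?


Comparing "aecabeb" and "beacbad" position by position:
  Position 0: 'a' vs 'b' => DIFFER
  Position 1: 'e' vs 'e' => same
  Position 2: 'c' vs 'a' => DIFFER
  Position 3: 'a' vs 'c' => DIFFER
  Position 4: 'b' vs 'b' => same
  Position 5: 'e' vs 'a' => DIFFER
  Position 6: 'b' vs 'd' => DIFFER
Positions that differ: 5

5


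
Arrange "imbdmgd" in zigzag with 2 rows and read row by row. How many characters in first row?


Zigzag "imbdmgd" into 2 rows:
Placing characters:
  'i' => row 0
  'm' => row 1
  'b' => row 0
  'd' => row 1
  'm' => row 0
  'g' => row 1
  'd' => row 0
Rows:
  Row 0: "ibmd"
  Row 1: "mdg"
First row length: 4

4


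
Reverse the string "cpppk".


Input: cpppk
Reading characters right to left:
  Position 4: 'k'
  Position 3: 'p'
  Position 2: 'p'
  Position 1: 'p'
  Position 0: 'c'
Reversed: kpppc

kpppc


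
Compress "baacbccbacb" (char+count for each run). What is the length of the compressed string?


Input: baacbccbacb
Runs:
  'b' x 1 => "b1"
  'a' x 2 => "a2"
  'c' x 1 => "c1"
  'b' x 1 => "b1"
  'c' x 2 => "c2"
  'b' x 1 => "b1"
  'a' x 1 => "a1"
  'c' x 1 => "c1"
  'b' x 1 => "b1"
Compressed: "b1a2c1b1c2b1a1c1b1"
Compressed length: 18

18


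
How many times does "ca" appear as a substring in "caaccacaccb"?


Searching for "ca" in "caaccacaccb"
Scanning each position:
  Position 0: "ca" => MATCH
  Position 1: "aa" => no
  Position 2: "ac" => no
  Position 3: "cc" => no
  Position 4: "ca" => MATCH
  Position 5: "ac" => no
  Position 6: "ca" => MATCH
  Position 7: "ac" => no
  Position 8: "cc" => no
  Position 9: "cb" => no
Total occurrences: 3

3


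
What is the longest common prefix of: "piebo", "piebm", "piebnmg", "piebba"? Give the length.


Words: piebo, piebm, piebnmg, piebba
  Position 0: all 'p' => match
  Position 1: all 'i' => match
  Position 2: all 'e' => match
  Position 3: all 'b' => match
  Position 4: ('o', 'm', 'n', 'b') => mismatch, stop
LCP = "pieb" (length 4)

4


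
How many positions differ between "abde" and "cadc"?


Comparing "abde" and "cadc" position by position:
  Position 0: 'a' vs 'c' => DIFFER
  Position 1: 'b' vs 'a' => DIFFER
  Position 2: 'd' vs 'd' => same
  Position 3: 'e' vs 'c' => DIFFER
Positions that differ: 3

3


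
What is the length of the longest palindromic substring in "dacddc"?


Input: "dacddc"
Checking substrings for palindromes:
  [2:6] "cddc" (len 4) => palindrome
  [3:5] "dd" (len 2) => palindrome
Longest palindromic substring: "cddc" with length 4

4


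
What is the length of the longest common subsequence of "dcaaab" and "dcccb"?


LCS of "dcaaab" and "dcccb"
DP table:
           d    c    c    c    b
      0    0    0    0    0    0
  d   0    1    1    1    1    1
  c   0    1    2    2    2    2
  a   0    1    2    2    2    2
  a   0    1    2    2    2    2
  a   0    1    2    2    2    2
  b   0    1    2    2    2    3
LCS length = dp[6][5] = 3

3


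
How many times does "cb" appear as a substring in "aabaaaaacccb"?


Searching for "cb" in "aabaaaaacccb"
Scanning each position:
  Position 0: "aa" => no
  Position 1: "ab" => no
  Position 2: "ba" => no
  Position 3: "aa" => no
  Position 4: "aa" => no
  Position 5: "aa" => no
  Position 6: "aa" => no
  Position 7: "ac" => no
  Position 8: "cc" => no
  Position 9: "cc" => no
  Position 10: "cb" => MATCH
Total occurrences: 1

1


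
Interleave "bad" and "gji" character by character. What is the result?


Interleaving "bad" and "gji":
  Position 0: 'b' from first, 'g' from second => "bg"
  Position 1: 'a' from first, 'j' from second => "aj"
  Position 2: 'd' from first, 'i' from second => "di"
Result: bgajdi

bgajdi


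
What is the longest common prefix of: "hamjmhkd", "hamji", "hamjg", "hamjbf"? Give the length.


Words: hamjmhkd, hamji, hamjg, hamjbf
  Position 0: all 'h' => match
  Position 1: all 'a' => match
  Position 2: all 'm' => match
  Position 3: all 'j' => match
  Position 4: ('m', 'i', 'g', 'b') => mismatch, stop
LCP = "hamj" (length 4)

4


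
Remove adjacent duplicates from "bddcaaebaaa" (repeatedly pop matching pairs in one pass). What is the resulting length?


Input: bddcaaebaaa
Stack-based adjacent duplicate removal:
  Read 'b': push. Stack: b
  Read 'd': push. Stack: bd
  Read 'd': matches stack top 'd' => pop. Stack: b
  Read 'c': push. Stack: bc
  Read 'a': push. Stack: bca
  Read 'a': matches stack top 'a' => pop. Stack: bc
  Read 'e': push. Stack: bce
  Read 'b': push. Stack: bceb
  Read 'a': push. Stack: bceba
  Read 'a': matches stack top 'a' => pop. Stack: bceb
  Read 'a': push. Stack: bceba
Final stack: "bceba" (length 5)

5


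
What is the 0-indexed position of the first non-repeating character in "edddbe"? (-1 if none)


Input: edddbe
Character frequencies:
  'b': 1
  'd': 3
  'e': 2
Scanning left to right for freq == 1:
  Position 0 ('e'): freq=2, skip
  Position 1 ('d'): freq=3, skip
  Position 2 ('d'): freq=3, skip
  Position 3 ('d'): freq=3, skip
  Position 4 ('b'): unique! => answer = 4

4


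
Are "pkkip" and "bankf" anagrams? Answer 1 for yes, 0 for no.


Strings: "pkkip", "bankf"
Sorted first:  ikkpp
Sorted second: abfkn
Differ at position 0: 'i' vs 'a' => not anagrams

0


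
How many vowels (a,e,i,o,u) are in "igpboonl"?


Input: igpboonl
Checking each character:
  'i' at position 0: vowel (running total: 1)
  'g' at position 1: consonant
  'p' at position 2: consonant
  'b' at position 3: consonant
  'o' at position 4: vowel (running total: 2)
  'o' at position 5: vowel (running total: 3)
  'n' at position 6: consonant
  'l' at position 7: consonant
Total vowels: 3

3


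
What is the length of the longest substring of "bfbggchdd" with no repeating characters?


Input: "bfbggchdd"
Sliding window (track last position of each char):
  Position 0 ('b'): window [0,0] length 1 -- new best
  Position 1 ('f'): window [0,1] length 2 -- new best
  Position 2 ('b'): repeat (last at 0), move window start to 1
  Position 2 ('b'): window [1,2] length 2
  Position 3 ('g'): window [1,3] length 3 -- new best
  Position 4 ('g'): repeat (last at 3), move window start to 4
  Position 4 ('g'): window [4,4] length 1
  Position 5 ('c'): window [4,5] length 2
  Position 6 ('h'): window [4,6] length 3
  Position 7 ('d'): window [4,7] length 4 -- new best
  Position 8 ('d'): repeat (last at 7), move window start to 8
  Position 8 ('d'): window [8,8] length 1
Longest substring with no repeats: "gchd" with length 4

4


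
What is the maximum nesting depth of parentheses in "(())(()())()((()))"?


Input: "(())(()())()((()))"
Tracking depth:
  Position 0 '(': depth becomes 1
  Position 1 '(': depth becomes 2
  Position 2 ')': depth becomes 1
  Position 3 ')': depth becomes 0
  Position 4 '(': depth becomes 1
  Position 5 '(': depth becomes 2
  Position 6 ')': depth becomes 1
  Position 7 '(': depth becomes 2
  Position 8 ')': depth becomes 1
  Position 9 ')': depth becomes 0
  Position 10 '(': depth becomes 1
  Position 11 ')': depth becomes 0
  Position 12 '(': depth becomes 1
  Position 13 '(': depth becomes 2
  Position 14 '(': depth becomes 3
  Position 15 ')': depth becomes 2
  Position 16 ')': depth becomes 1
  Position 17 ')': depth becomes 0
Maximum depth reached: 3

3


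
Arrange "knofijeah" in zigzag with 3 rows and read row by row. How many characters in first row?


Zigzag "knofijeah" into 3 rows:
Placing characters:
  'k' => row 0
  'n' => row 1
  'o' => row 2
  'f' => row 1
  'i' => row 0
  'j' => row 1
  'e' => row 2
  'a' => row 1
  'h' => row 0
Rows:
  Row 0: "kih"
  Row 1: "nfja"
  Row 2: "oe"
First row length: 3

3


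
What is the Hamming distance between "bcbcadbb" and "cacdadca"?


Comparing "bcbcadbb" and "cacdadca" position by position:
  Position 0: 'b' vs 'c' => differ
  Position 1: 'c' vs 'a' => differ
  Position 2: 'b' vs 'c' => differ
  Position 3: 'c' vs 'd' => differ
  Position 4: 'a' vs 'a' => same
  Position 5: 'd' vs 'd' => same
  Position 6: 'b' vs 'c' => differ
  Position 7: 'b' vs 'a' => differ
Total differences (Hamming distance): 6

6


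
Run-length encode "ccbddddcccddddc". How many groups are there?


Input: ccbddddcccddddc
Scanning for consecutive runs:
  Group 1: 'c' x 2 (positions 0-1)
  Group 2: 'b' x 1 (positions 2-2)
  Group 3: 'd' x 4 (positions 3-6)
  Group 4: 'c' x 3 (positions 7-9)
  Group 5: 'd' x 4 (positions 10-13)
  Group 6: 'c' x 1 (positions 14-14)
Total groups: 6

6


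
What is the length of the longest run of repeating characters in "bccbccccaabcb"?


Input: "bccbccccaabcb"
Scanning for longest run:
  Position 1 ('c'): new char, reset run to 1
  Position 2 ('c'): continues run of 'c', length=2
  Position 3 ('b'): new char, reset run to 1
  Position 4 ('c'): new char, reset run to 1
  Position 5 ('c'): continues run of 'c', length=2
  Position 6 ('c'): continues run of 'c', length=3
  Position 7 ('c'): continues run of 'c', length=4
  Position 8 ('a'): new char, reset run to 1
  Position 9 ('a'): continues run of 'a', length=2
  Position 10 ('b'): new char, reset run to 1
  Position 11 ('c'): new char, reset run to 1
  Position 12 ('b'): new char, reset run to 1
Longest run: 'c' with length 4

4


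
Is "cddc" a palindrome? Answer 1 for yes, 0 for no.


Input: cddc
Reversed: cddc
  Compare pos 0 ('c') with pos 3 ('c'): match
  Compare pos 1 ('d') with pos 2 ('d'): match
Result: palindrome

1


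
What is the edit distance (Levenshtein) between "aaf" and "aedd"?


Computing edit distance: "aaf" -> "aedd"
DP table:
           a    e    d    d
      0    1    2    3    4
  a   1    0    1    2    3
  a   2    1    1    2    3
  f   3    2    2    2    3
Edit distance = dp[3][4] = 3

3


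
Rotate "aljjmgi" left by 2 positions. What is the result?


Input: "aljjmgi", rotate left by 2
First 2 characters: "al"
Remaining characters: "jjmgi"
Concatenate remaining + first: "jjmgi" + "al" = "jjmgial"

jjmgial


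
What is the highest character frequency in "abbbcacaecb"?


Input: abbbcacaecb
Character counts:
  'a': 3
  'b': 4
  'c': 3
  'e': 1
Maximum frequency: 4

4


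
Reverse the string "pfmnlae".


Input: pfmnlae
Reading characters right to left:
  Position 6: 'e'
  Position 5: 'a'
  Position 4: 'l'
  Position 3: 'n'
  Position 2: 'm'
  Position 1: 'f'
  Position 0: 'p'
Reversed: ealnmfp

ealnmfp


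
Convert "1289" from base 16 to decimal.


Input: "1289" in base 16
Positional expansion:
  Digit '1' (value 1) x 16^3 = 4096
  Digit '2' (value 2) x 16^2 = 512
  Digit '8' (value 8) x 16^1 = 128
  Digit '9' (value 9) x 16^0 = 9
Sum = 4745

4745


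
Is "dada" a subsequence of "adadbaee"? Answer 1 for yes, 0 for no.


Check if "dada" is a subsequence of "adadbaee"
Greedy scan:
  Position 0 ('a'): no match needed
  Position 1 ('d'): matches sub[0] = 'd'
  Position 2 ('a'): matches sub[1] = 'a'
  Position 3 ('d'): matches sub[2] = 'd'
  Position 4 ('b'): no match needed
  Position 5 ('a'): matches sub[3] = 'a'
  Position 6 ('e'): no match needed
  Position 7 ('e'): no match needed
All 4 characters matched => is a subsequence

1


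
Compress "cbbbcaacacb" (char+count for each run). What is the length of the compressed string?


Input: cbbbcaacacb
Runs:
  'c' x 1 => "c1"
  'b' x 3 => "b3"
  'c' x 1 => "c1"
  'a' x 2 => "a2"
  'c' x 1 => "c1"
  'a' x 1 => "a1"
  'c' x 1 => "c1"
  'b' x 1 => "b1"
Compressed: "c1b3c1a2c1a1c1b1"
Compressed length: 16

16


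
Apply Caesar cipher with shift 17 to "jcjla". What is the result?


Caesar cipher: shift "jcjla" by 17
  'j' (pos 9) + 17 = pos 0 = 'a'
  'c' (pos 2) + 17 = pos 19 = 't'
  'j' (pos 9) + 17 = pos 0 = 'a'
  'l' (pos 11) + 17 = pos 2 = 'c'
  'a' (pos 0) + 17 = pos 17 = 'r'
Result: atacr

atacr


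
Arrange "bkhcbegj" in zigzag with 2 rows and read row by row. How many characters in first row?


Zigzag "bkhcbegj" into 2 rows:
Placing characters:
  'b' => row 0
  'k' => row 1
  'h' => row 0
  'c' => row 1
  'b' => row 0
  'e' => row 1
  'g' => row 0
  'j' => row 1
Rows:
  Row 0: "bhbg"
  Row 1: "kcej"
First row length: 4

4


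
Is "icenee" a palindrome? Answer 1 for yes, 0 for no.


Input: icenee
Reversed: eeneci
  Compare pos 0 ('i') with pos 5 ('e'): MISMATCH
  Compare pos 1 ('c') with pos 4 ('e'): MISMATCH
  Compare pos 2 ('e') with pos 3 ('n'): MISMATCH
Result: not a palindrome

0


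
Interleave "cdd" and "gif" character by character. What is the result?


Interleaving "cdd" and "gif":
  Position 0: 'c' from first, 'g' from second => "cg"
  Position 1: 'd' from first, 'i' from second => "di"
  Position 2: 'd' from first, 'f' from second => "df"
Result: cgdidf

cgdidf


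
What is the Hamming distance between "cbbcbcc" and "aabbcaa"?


Comparing "cbbcbcc" and "aabbcaa" position by position:
  Position 0: 'c' vs 'a' => differ
  Position 1: 'b' vs 'a' => differ
  Position 2: 'b' vs 'b' => same
  Position 3: 'c' vs 'b' => differ
  Position 4: 'b' vs 'c' => differ
  Position 5: 'c' vs 'a' => differ
  Position 6: 'c' vs 'a' => differ
Total differences (Hamming distance): 6

6


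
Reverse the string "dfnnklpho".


Input: dfnnklpho
Reading characters right to left:
  Position 8: 'o'
  Position 7: 'h'
  Position 6: 'p'
  Position 5: 'l'
  Position 4: 'k'
  Position 3: 'n'
  Position 2: 'n'
  Position 1: 'f'
  Position 0: 'd'
Reversed: ohplknnfd

ohplknnfd


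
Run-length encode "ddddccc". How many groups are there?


Input: ddddccc
Scanning for consecutive runs:
  Group 1: 'd' x 4 (positions 0-3)
  Group 2: 'c' x 3 (positions 4-6)
Total groups: 2

2


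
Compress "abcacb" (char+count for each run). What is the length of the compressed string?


Input: abcacb
Runs:
  'a' x 1 => "a1"
  'b' x 1 => "b1"
  'c' x 1 => "c1"
  'a' x 1 => "a1"
  'c' x 1 => "c1"
  'b' x 1 => "b1"
Compressed: "a1b1c1a1c1b1"
Compressed length: 12

12


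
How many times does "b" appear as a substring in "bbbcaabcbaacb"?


Searching for "b" in "bbbcaabcbaacb"
Scanning each position:
  Position 0: "b" => MATCH
  Position 1: "b" => MATCH
  Position 2: "b" => MATCH
  Position 3: "c" => no
  Position 4: "a" => no
  Position 5: "a" => no
  Position 6: "b" => MATCH
  Position 7: "c" => no
  Position 8: "b" => MATCH
  Position 9: "a" => no
  Position 10: "a" => no
  Position 11: "c" => no
  Position 12: "b" => MATCH
Total occurrences: 6

6


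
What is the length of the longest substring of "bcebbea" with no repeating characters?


Input: "bcebbea"
Sliding window (track last position of each char):
  Position 0 ('b'): window [0,0] length 1 -- new best
  Position 1 ('c'): window [0,1] length 2 -- new best
  Position 2 ('e'): window [0,2] length 3 -- new best
  Position 3 ('b'): repeat (last at 0), move window start to 1
  Position 3 ('b'): window [1,3] length 3
  Position 4 ('b'): repeat (last at 3), move window start to 4
  Position 4 ('b'): window [4,4] length 1
  Position 5 ('e'): window [4,5] length 2
  Position 6 ('a'): window [4,6] length 3
Longest substring with no repeats: "bce" with length 3

3


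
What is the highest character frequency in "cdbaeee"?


Input: cdbaeee
Character counts:
  'a': 1
  'b': 1
  'c': 1
  'd': 1
  'e': 3
Maximum frequency: 3

3


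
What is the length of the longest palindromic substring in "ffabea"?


Input: "ffabea"
Checking substrings for palindromes:
  [0:2] "ff" (len 2) => palindrome
Longest palindromic substring: "ff" with length 2

2


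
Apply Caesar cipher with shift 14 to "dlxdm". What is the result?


Caesar cipher: shift "dlxdm" by 14
  'd' (pos 3) + 14 = pos 17 = 'r'
  'l' (pos 11) + 14 = pos 25 = 'z'
  'x' (pos 23) + 14 = pos 11 = 'l'
  'd' (pos 3) + 14 = pos 17 = 'r'
  'm' (pos 12) + 14 = pos 0 = 'a'
Result: rzlra

rzlra


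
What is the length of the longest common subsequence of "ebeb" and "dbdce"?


LCS of "ebeb" and "dbdce"
DP table:
           d    b    d    c    e
      0    0    0    0    0    0
  e   0    0    0    0    0    1
  b   0    0    1    1    1    1
  e   0    0    1    1    1    2
  b   0    0    1    1    1    2
LCS length = dp[4][5] = 2

2


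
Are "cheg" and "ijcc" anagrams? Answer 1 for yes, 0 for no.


Strings: "cheg", "ijcc"
Sorted first:  cegh
Sorted second: ccij
Differ at position 1: 'e' vs 'c' => not anagrams

0


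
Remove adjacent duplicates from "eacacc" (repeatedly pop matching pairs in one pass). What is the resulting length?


Input: eacacc
Stack-based adjacent duplicate removal:
  Read 'e': push. Stack: e
  Read 'a': push. Stack: ea
  Read 'c': push. Stack: eac
  Read 'a': push. Stack: eaca
  Read 'c': push. Stack: eacac
  Read 'c': matches stack top 'c' => pop. Stack: eaca
Final stack: "eaca" (length 4)

4


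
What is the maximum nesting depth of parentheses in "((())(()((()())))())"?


Input: "((())(()((()())))())"
Tracking depth:
  Position 0 '(': depth becomes 1
  Position 1 '(': depth becomes 2
  Position 2 '(': depth becomes 3
  Position 3 ')': depth becomes 2
  Position 4 ')': depth becomes 1
  Position 5 '(': depth becomes 2
  Position 6 '(': depth becomes 3
  Position 7 ')': depth becomes 2
  Position 8 '(': depth becomes 3
  Position 9 '(': depth becomes 4
  Position 10 '(': depth becomes 5
  Position 11 ')': depth becomes 4
  Position 12 '(': depth becomes 5
  Position 13 ')': depth becomes 4
  Position 14 ')': depth becomes 3
  Position 15 ')': depth becomes 2
  Position 16 ')': depth becomes 1
  Position 17 '(': depth becomes 2
  Position 18 ')': depth becomes 1
  Position 19 ')': depth becomes 0
Maximum depth reached: 5

5


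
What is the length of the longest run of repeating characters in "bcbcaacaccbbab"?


Input: "bcbcaacaccbbab"
Scanning for longest run:
  Position 1 ('c'): new char, reset run to 1
  Position 2 ('b'): new char, reset run to 1
  Position 3 ('c'): new char, reset run to 1
  Position 4 ('a'): new char, reset run to 1
  Position 5 ('a'): continues run of 'a', length=2
  Position 6 ('c'): new char, reset run to 1
  Position 7 ('a'): new char, reset run to 1
  Position 8 ('c'): new char, reset run to 1
  Position 9 ('c'): continues run of 'c', length=2
  Position 10 ('b'): new char, reset run to 1
  Position 11 ('b'): continues run of 'b', length=2
  Position 12 ('a'): new char, reset run to 1
  Position 13 ('b'): new char, reset run to 1
Longest run: 'a' with length 2

2


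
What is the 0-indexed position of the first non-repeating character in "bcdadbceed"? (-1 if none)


Input: bcdadbceed
Character frequencies:
  'a': 1
  'b': 2
  'c': 2
  'd': 3
  'e': 2
Scanning left to right for freq == 1:
  Position 0 ('b'): freq=2, skip
  Position 1 ('c'): freq=2, skip
  Position 2 ('d'): freq=3, skip
  Position 3 ('a'): unique! => answer = 3

3


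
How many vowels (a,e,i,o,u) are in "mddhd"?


Input: mddhd
Checking each character:
  'm' at position 0: consonant
  'd' at position 1: consonant
  'd' at position 2: consonant
  'h' at position 3: consonant
  'd' at position 4: consonant
Total vowels: 0

0


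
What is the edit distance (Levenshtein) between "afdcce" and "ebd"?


Computing edit distance: "afdcce" -> "ebd"
DP table:
           e    b    d
      0    1    2    3
  a   1    1    2    3
  f   2    2    2    3
  d   3    3    3    2
  c   4    4    4    3
  c   5    5    5    4
  e   6    5    6    5
Edit distance = dp[6][3] = 5

5


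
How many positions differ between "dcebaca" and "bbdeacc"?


Comparing "dcebaca" and "bbdeacc" position by position:
  Position 0: 'd' vs 'b' => DIFFER
  Position 1: 'c' vs 'b' => DIFFER
  Position 2: 'e' vs 'd' => DIFFER
  Position 3: 'b' vs 'e' => DIFFER
  Position 4: 'a' vs 'a' => same
  Position 5: 'c' vs 'c' => same
  Position 6: 'a' vs 'c' => DIFFER
Positions that differ: 5

5


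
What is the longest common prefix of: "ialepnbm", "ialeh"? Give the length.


Words: ialepnbm, ialeh
  Position 0: all 'i' => match
  Position 1: all 'a' => match
  Position 2: all 'l' => match
  Position 3: all 'e' => match
  Position 4: ('p', 'h') => mismatch, stop
LCP = "iale" (length 4)

4


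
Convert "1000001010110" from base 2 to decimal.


Input: "1000001010110" in base 2
Positional expansion:
  Digit '1' (value 1) x 2^12 = 4096
  Digit '0' (value 0) x 2^11 = 0
  Digit '0' (value 0) x 2^10 = 0
  Digit '0' (value 0) x 2^9 = 0
  Digit '0' (value 0) x 2^8 = 0
  Digit '0' (value 0) x 2^7 = 0
  Digit '1' (value 1) x 2^6 = 64
  Digit '0' (value 0) x 2^5 = 0
  Digit '1' (value 1) x 2^4 = 16
  Digit '0' (value 0) x 2^3 = 0
  Digit '1' (value 1) x 2^2 = 4
  Digit '1' (value 1) x 2^1 = 2
  Digit '0' (value 0) x 2^0 = 0
Sum = 4182

4182


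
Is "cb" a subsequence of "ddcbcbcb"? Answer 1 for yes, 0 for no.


Check if "cb" is a subsequence of "ddcbcbcb"
Greedy scan:
  Position 0 ('d'): no match needed
  Position 1 ('d'): no match needed
  Position 2 ('c'): matches sub[0] = 'c'
  Position 3 ('b'): matches sub[1] = 'b'
  Position 4 ('c'): no match needed
  Position 5 ('b'): no match needed
  Position 6 ('c'): no match needed
  Position 7 ('b'): no match needed
All 2 characters matched => is a subsequence

1


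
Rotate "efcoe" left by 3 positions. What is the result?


Input: "efcoe", rotate left by 3
First 3 characters: "efc"
Remaining characters: "oe"
Concatenate remaining + first: "oe" + "efc" = "oeefc"

oeefc


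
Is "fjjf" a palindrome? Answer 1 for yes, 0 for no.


Input: fjjf
Reversed: fjjf
  Compare pos 0 ('f') with pos 3 ('f'): match
  Compare pos 1 ('j') with pos 2 ('j'): match
Result: palindrome

1


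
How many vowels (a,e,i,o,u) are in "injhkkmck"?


Input: injhkkmck
Checking each character:
  'i' at position 0: vowel (running total: 1)
  'n' at position 1: consonant
  'j' at position 2: consonant
  'h' at position 3: consonant
  'k' at position 4: consonant
  'k' at position 5: consonant
  'm' at position 6: consonant
  'c' at position 7: consonant
  'k' at position 8: consonant
Total vowels: 1

1


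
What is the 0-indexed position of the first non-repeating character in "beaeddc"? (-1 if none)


Input: beaeddc
Character frequencies:
  'a': 1
  'b': 1
  'c': 1
  'd': 2
  'e': 2
Scanning left to right for freq == 1:
  Position 0 ('b'): unique! => answer = 0

0


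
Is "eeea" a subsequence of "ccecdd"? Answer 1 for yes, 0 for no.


Check if "eeea" is a subsequence of "ccecdd"
Greedy scan:
  Position 0 ('c'): no match needed
  Position 1 ('c'): no match needed
  Position 2 ('e'): matches sub[0] = 'e'
  Position 3 ('c'): no match needed
  Position 4 ('d'): no match needed
  Position 5 ('d'): no match needed
Only matched 1/4 characters => not a subsequence

0


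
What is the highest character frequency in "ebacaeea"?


Input: ebacaeea
Character counts:
  'a': 3
  'b': 1
  'c': 1
  'e': 3
Maximum frequency: 3

3


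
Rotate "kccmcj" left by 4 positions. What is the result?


Input: "kccmcj", rotate left by 4
First 4 characters: "kccm"
Remaining characters: "cj"
Concatenate remaining + first: "cj" + "kccm" = "cjkccm"

cjkccm


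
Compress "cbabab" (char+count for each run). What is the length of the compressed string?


Input: cbabab
Runs:
  'c' x 1 => "c1"
  'b' x 1 => "b1"
  'a' x 1 => "a1"
  'b' x 1 => "b1"
  'a' x 1 => "a1"
  'b' x 1 => "b1"
Compressed: "c1b1a1b1a1b1"
Compressed length: 12

12


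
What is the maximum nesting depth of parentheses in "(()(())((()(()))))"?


Input: "(()(())((()(()))))"
Tracking depth:
  Position 0 '(': depth becomes 1
  Position 1 '(': depth becomes 2
  Position 2 ')': depth becomes 1
  Position 3 '(': depth becomes 2
  Position 4 '(': depth becomes 3
  Position 5 ')': depth becomes 2
  Position 6 ')': depth becomes 1
  Position 7 '(': depth becomes 2
  Position 8 '(': depth becomes 3
  Position 9 '(': depth becomes 4
  Position 10 ')': depth becomes 3
  Position 11 '(': depth becomes 4
  Position 12 '(': depth becomes 5
  Position 13 ')': depth becomes 4
  Position 14 ')': depth becomes 3
  Position 15 ')': depth becomes 2
  Position 16 ')': depth becomes 1
  Position 17 ')': depth becomes 0
Maximum depth reached: 5

5


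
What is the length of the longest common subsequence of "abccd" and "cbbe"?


LCS of "abccd" and "cbbe"
DP table:
           c    b    b    e
      0    0    0    0    0
  a   0    0    0    0    0
  b   0    0    1    1    1
  c   0    1    1    1    1
  c   0    1    1    1    1
  d   0    1    1    1    1
LCS length = dp[5][4] = 1

1


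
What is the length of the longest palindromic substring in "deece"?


Input: "deece"
Checking substrings for palindromes:
  [2:5] "ece" (len 3) => palindrome
  [1:3] "ee" (len 2) => palindrome
Longest palindromic substring: "ece" with length 3

3


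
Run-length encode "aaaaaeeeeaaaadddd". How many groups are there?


Input: aaaaaeeeeaaaadddd
Scanning for consecutive runs:
  Group 1: 'a' x 5 (positions 0-4)
  Group 2: 'e' x 4 (positions 5-8)
  Group 3: 'a' x 4 (positions 9-12)
  Group 4: 'd' x 4 (positions 13-16)
Total groups: 4

4


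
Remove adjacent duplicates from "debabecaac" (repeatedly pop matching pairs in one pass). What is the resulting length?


Input: debabecaac
Stack-based adjacent duplicate removal:
  Read 'd': push. Stack: d
  Read 'e': push. Stack: de
  Read 'b': push. Stack: deb
  Read 'a': push. Stack: deba
  Read 'b': push. Stack: debab
  Read 'e': push. Stack: debabe
  Read 'c': push. Stack: debabec
  Read 'a': push. Stack: debabeca
  Read 'a': matches stack top 'a' => pop. Stack: debabec
  Read 'c': matches stack top 'c' => pop. Stack: debabe
Final stack: "debabe" (length 6)

6


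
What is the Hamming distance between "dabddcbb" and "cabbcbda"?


Comparing "dabddcbb" and "cabbcbda" position by position:
  Position 0: 'd' vs 'c' => differ
  Position 1: 'a' vs 'a' => same
  Position 2: 'b' vs 'b' => same
  Position 3: 'd' vs 'b' => differ
  Position 4: 'd' vs 'c' => differ
  Position 5: 'c' vs 'b' => differ
  Position 6: 'b' vs 'd' => differ
  Position 7: 'b' vs 'a' => differ
Total differences (Hamming distance): 6

6
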